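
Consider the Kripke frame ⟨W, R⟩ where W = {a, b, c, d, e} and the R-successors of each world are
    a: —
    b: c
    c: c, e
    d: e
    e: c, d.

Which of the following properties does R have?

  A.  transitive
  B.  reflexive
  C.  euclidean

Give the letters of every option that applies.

none

(A) not transitive: b R c and c R e but not b R e.
(B) not reflexive: not a R a.
(C) not euclidean: e R c and e R d but not c R d.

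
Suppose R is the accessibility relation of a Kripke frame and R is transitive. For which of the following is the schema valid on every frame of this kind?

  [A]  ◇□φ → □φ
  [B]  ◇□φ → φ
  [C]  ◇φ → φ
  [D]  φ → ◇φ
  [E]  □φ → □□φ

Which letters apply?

(A) the dual of axiom 5: valid iff R is euclidean. Such an R need not be euclidean — not valid.
(B) ◇□φ → φ is the dual of axiom B, which corresponds to symmetry. Such an R need not be symmetric — not valid.
(C) ◇φ → φ (the converse of T) corresponds to R being a subset of the identity. Such an R need not be a subset of the identity, so not valid.
(D) φ → ◇φ is the dual of axiom T, which corresponds to reflexivity. Such an R need not be reflexive — not valid.
(E) □φ → □□φ (axiom 4) characterises the transitive frames. Every such R is transitive — valid.

E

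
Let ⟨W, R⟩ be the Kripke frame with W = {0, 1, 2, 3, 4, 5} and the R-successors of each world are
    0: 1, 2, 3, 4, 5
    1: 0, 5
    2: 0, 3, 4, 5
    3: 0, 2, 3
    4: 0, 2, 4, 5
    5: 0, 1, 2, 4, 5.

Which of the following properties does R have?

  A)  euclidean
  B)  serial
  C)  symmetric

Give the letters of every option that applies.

B, C

(A) not euclidean: 0 R 1 and 0 R 2 but not 1 R 2.
(B) serial: every world has an R-successor.
(C) symmetric: every R-edge is matched by its reverse.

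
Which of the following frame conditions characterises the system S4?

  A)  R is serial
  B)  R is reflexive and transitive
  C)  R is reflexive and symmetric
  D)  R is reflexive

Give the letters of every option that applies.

(A) this class determines D, not S4.
(B) S4 is sound and complete for exactly this class.
(C) this class determines B (= KTB), not S4.
(D) this class determines T (= KT), not S4.

B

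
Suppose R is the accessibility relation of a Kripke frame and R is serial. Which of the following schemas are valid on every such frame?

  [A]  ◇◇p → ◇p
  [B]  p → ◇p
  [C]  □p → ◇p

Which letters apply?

(A) ◇◇p → ◇p is the dual of axiom 4, which corresponds to transitivity. Such an R need not be transitive — not valid.
(B) p → ◇p (the dual of axiom T) characterises the reflexive frames. Such an R need not be reflexive — not valid.
(C) □p → ◇p is axiom D; it is valid on a frame exactly when R is serial. Every such R is serial, so valid.

C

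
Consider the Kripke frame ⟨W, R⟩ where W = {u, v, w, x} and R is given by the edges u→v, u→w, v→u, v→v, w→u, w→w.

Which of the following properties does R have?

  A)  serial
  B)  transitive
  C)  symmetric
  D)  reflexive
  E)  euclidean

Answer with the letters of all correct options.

C

(A) not serial: x has no R-successor.
(B) not transitive: u R v and v R u but not u R u.
(C) symmetric: every R-edge is matched by its reverse.
(D) not reflexive: not u R u.
(E) not euclidean: u R v and u R w but not v R w.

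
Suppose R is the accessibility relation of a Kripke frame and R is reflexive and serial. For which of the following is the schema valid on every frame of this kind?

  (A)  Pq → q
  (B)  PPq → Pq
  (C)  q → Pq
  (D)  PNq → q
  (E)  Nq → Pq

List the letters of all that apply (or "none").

C, E

(A) Pq → q (the converse of T) corresponds to R being a subset of the identity. Such an R need not be a subset of the identity, so not valid.
(B) PPq → Pq is the dual of axiom 4; it is valid on a frame exactly when R is transitive. Such an R need not be transitive, so not valid.
(C) q → Pq is the dual of axiom T; it is valid on a frame exactly when R is reflexive. Every such R is reflexive, so valid.
(D) PNq → q (the dual of axiom B) characterises the symmetric frames. Such an R need not be symmetric — not valid.
(E) Nq → Pq is axiom D; it is valid on a frame exactly when R is serial. Every such R is serial, so valid.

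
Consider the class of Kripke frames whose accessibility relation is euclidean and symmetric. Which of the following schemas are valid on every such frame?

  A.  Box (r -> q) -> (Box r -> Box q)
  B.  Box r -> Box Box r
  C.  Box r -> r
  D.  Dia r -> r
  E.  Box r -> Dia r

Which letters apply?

A, B

A symmetric euclidean relation is transitive (uRv and vRw give vRu by symmetry, then uRw by the euclidean condition, applied at v).
(A) this is just K, valid on every normal frame.
(B) axiom 4: valid iff R is transitive. Every such R is transitive — valid.
(C) Box r -> r is axiom T, which corresponds to reflexivity. Such an R need not be reflexive — not valid.
(D) Dia r -> r is valid only on frames where every R-edge is a self-loop. Such an R need not be a subset of the identity — not valid.
(E) axiom D: valid iff R is serial. Such an R need not be serial — not valid.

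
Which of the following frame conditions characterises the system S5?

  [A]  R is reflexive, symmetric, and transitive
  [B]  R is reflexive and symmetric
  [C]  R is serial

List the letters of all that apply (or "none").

A

(A) S5 is sound and complete for exactly this class.
(B) this class determines B (= KTB), not S5.
(C) this class determines D, not S5.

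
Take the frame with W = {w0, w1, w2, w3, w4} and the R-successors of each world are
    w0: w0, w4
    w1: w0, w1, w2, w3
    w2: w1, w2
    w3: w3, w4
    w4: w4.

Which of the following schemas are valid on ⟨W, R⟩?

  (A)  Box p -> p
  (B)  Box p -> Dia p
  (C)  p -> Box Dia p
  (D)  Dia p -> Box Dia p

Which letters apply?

A, B

R is reflexive: each world relates to itself.
R is not symmetric: w0 R w4 but not w4 R w0.
R is not euclidean: w0 R w4 and w0 R w0 but not w4 R w0.
R is serial: every world has an R-successor.
(A) Box p -> p is axiom T, which corresponds to reflexivity. R is reflexive — valid.
(B) Box p -> Dia p is axiom D, which corresponds to seriality. R is serial — valid.
(C) axiom B: valid iff R is symmetric. R is not symmetric — not valid.
(D) axiom 5: valid iff R is euclidean. R is not euclidean — not valid.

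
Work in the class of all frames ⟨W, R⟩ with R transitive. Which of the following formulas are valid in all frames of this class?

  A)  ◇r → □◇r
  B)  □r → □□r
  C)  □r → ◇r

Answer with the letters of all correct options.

B

(A) ◇r → □◇r is axiom 5; it is valid on a frame exactly when R is euclidean. Such an R need not be euclidean, so not valid.
(B) axiom 4: valid iff R is transitive. Every such R is transitive — valid.
(C) □r → ◇r is axiom D, which corresponds to seriality. Such an R need not be serial — not valid.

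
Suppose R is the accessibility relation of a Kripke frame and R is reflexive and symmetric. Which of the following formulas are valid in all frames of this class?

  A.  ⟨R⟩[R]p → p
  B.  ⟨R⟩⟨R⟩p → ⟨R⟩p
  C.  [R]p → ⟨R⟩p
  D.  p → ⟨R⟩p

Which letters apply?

Reflexive relations are serial.
(A) the dual of axiom B: valid iff R is symmetric. Every such R is symmetric — valid.
(B) the dual of axiom 4: valid iff R is transitive. Such an R need not be transitive — not valid.
(C) axiom D: valid iff R is serial. Every such R is serial — valid.
(D) the dual of axiom T: valid iff R is reflexive. Every such R is reflexive — valid.

A, C, D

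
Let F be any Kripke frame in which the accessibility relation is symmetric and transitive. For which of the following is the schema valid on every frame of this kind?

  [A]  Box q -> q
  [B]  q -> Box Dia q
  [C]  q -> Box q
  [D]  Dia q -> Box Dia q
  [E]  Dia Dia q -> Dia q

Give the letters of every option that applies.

B, D, E

A symmetric transitive relation is euclidean (uRv and uRw give vRu by symmetry, then vRw by transitivity).
(A) Box q -> q (axiom T) characterises the reflexive frames. Such an R need not be reflexive — not valid.
(B) q -> Box Dia q is axiom B, which corresponds to symmetry. Every such R is symmetric — valid.
(C) q -> Box q is equivalent to ◇p→p; it holds exactly when R ⊆ identity. Such an R need not be a subset of the identity — not valid.
(D) Dia q -> Box Dia q is axiom 5, which corresponds to the euclidean property. Every such R is euclidean — valid.
(E) the dual of axiom 4: valid iff R is transitive. Every such R is transitive — valid.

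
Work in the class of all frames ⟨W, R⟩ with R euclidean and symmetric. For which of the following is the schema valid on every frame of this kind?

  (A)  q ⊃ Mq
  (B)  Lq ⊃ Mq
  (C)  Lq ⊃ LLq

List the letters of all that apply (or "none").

A symmetric euclidean relation is transitive (uRv and vRw give vRu by symmetry, then uRw by the euclidean condition, applied at v).
(A) q ⊃ Mq is the dual of axiom T, which corresponds to reflexivity. Such an R need not be reflexive — not valid.
(B) Lq ⊃ Mq is axiom D, which corresponds to seriality. Such an R need not be serial — not valid.
(C) Lq ⊃ LLq is axiom 4, which corresponds to transitivity. Every such R is transitive — valid.

C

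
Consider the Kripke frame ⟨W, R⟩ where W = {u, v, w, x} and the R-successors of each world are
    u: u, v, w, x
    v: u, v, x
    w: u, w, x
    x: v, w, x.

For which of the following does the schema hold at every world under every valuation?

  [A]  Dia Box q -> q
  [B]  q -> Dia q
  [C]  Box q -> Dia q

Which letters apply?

B, C

R is reflexive: each world relates to itself.
R is not symmetric: u R x but not x R u.
R is serial: every world has an R-successor.
(A) Dia Box q -> q is the dual of axiom B; it is valid on a frame exactly when R is symmetric. R is not symmetric, so not valid.
(B) the dual of axiom T: valid iff R is reflexive. R is reflexive — valid.
(C) axiom D: valid iff R is serial. R is serial — valid.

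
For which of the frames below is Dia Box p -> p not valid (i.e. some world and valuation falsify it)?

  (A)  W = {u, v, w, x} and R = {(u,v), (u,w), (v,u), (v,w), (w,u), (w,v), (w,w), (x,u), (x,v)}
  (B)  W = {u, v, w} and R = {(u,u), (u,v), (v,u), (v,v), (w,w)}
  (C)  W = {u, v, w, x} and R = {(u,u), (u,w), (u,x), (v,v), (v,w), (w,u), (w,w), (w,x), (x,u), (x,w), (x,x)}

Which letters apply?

The schema Dia Box p -> p is the dual of axiom B; it is valid on a frame iff R is symmetric.
(A) R is not symmetric (x R u but not u R x), so the schema fails here.
(B) R is symmetric (every R-edge is matched by its reverse), so the schema is valid here.
(C) R is not symmetric (v R w but not w R v), so the schema fails here.

A, C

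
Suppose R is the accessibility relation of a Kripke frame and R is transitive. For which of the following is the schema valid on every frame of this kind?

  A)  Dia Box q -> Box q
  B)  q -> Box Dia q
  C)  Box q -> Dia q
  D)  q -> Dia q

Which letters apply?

(A) Dia Box q -> Box q is the dual of axiom 5, which corresponds to the euclidean property. Such an R need not be euclidean — not valid.
(B) q -> Box Dia q is axiom B, which corresponds to symmetry. Such an R need not be symmetric — not valid.
(C) axiom D: valid iff R is serial. Such an R need not be serial — not valid.
(D) the dual of axiom T: valid iff R is reflexive. Such an R need not be reflexive — not valid.

none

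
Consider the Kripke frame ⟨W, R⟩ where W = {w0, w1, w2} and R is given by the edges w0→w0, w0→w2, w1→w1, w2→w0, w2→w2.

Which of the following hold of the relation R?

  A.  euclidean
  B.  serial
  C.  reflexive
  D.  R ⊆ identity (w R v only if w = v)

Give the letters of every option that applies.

A, B, C

(A) euclidean: any two R-successors of the same world are R-related.
(B) serial: every world has an R-successor.
(C) reflexive: each world relates to itself.
(D) not ⊆ identity: w0 R w2 with w0 ≠ w2.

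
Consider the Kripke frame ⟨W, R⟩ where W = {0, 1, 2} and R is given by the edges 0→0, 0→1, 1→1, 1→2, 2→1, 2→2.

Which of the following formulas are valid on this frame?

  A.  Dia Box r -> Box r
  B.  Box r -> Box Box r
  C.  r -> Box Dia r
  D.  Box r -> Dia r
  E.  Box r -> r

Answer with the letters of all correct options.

R is reflexive: each world relates to itself.
R is not symmetric: 0 R 1 but not 1 R 0.
R is not transitive: 0 R 1 and 1 R 2 but not 0 R 2.
R is not euclidean: 0 R 1 and 0 R 0 but not 1 R 0.
R is serial: every world has an R-successor.
(A) Dia Box r -> Box r is the dual of axiom 5, which corresponds to the euclidean property. R is not euclidean — not valid.
(B) Box r -> Box Box r (axiom 4) characterises the transitive frames. R is not transitive — not valid.
(C) axiom B: valid iff R is symmetric. R is not symmetric — not valid.
(D) Box r -> Dia r is axiom D; it is valid on a frame exactly when R is serial. R is serial, so valid.
(E) axiom T: valid iff R is reflexive. R is reflexive — valid.

D, E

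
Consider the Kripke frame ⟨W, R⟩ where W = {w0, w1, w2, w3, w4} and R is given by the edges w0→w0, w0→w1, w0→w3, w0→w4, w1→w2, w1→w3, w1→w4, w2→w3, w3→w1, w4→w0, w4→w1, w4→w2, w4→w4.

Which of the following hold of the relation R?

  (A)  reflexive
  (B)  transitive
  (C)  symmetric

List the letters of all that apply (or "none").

(A) not reflexive: not w1 R w1.
(B) not transitive: w0 R w1 and w1 R w2 but not w0 R w2.
(C) not symmetric: w0 R w1 but not w1 R w0.

none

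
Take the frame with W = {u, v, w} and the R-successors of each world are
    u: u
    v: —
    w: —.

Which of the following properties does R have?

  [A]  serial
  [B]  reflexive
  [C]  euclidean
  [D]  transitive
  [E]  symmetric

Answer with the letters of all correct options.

(A) not serial: v has no R-successor.
(B) not reflexive: not v R v.
(C) euclidean: any two R-successors of the same world are R-related.
(D) transitive: R is closed under composition.
(E) symmetric: every R-edge is matched by its reverse.

C, D, E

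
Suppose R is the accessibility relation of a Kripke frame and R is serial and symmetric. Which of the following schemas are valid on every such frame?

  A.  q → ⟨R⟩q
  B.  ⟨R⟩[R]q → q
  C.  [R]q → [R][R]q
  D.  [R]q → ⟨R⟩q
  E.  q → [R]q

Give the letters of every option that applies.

B, D

(A) q → ⟨R⟩q is the dual of axiom T, which corresponds to reflexivity. Such an R need not be reflexive — not valid.
(B) ⟨R⟩[R]q → q (the dual of axiom B) characterises the symmetric frames. Every such R is symmetric — valid.
(C) [R]q → [R][R]q (axiom 4) characterises the transitive frames. Such an R need not be transitive — not valid.
(D) axiom D: valid iff R is serial. Every such R is serial — valid.
(E) q → [R]q is valid only on frames where every R-edge is a self-loop. Such an R need not be a subset of the identity — not valid.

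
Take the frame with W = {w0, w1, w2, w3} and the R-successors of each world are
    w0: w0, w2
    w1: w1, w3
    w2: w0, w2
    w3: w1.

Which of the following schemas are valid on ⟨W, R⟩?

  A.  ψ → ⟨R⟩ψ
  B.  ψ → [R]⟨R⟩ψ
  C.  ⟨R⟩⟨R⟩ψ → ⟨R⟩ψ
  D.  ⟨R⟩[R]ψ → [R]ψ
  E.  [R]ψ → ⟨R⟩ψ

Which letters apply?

R is not reflexive: not w3 R w3.
R is symmetric: every R-edge is matched by its reverse.
R is not transitive: w3 R w1 and w1 R w3 but not w3 R w3.
R is not euclidean: w1 R w3 and w1 R w3 but not w3 R w3.
R is serial: every world has an R-successor.
(A) ψ → ⟨R⟩ψ is the dual of axiom T, which corresponds to reflexivity. R is not reflexive — not valid.
(B) ψ → [R]⟨R⟩ψ is axiom B; it is valid on a frame exactly when R is symmetric. R is symmetric, so valid.
(C) ⟨R⟩⟨R⟩ψ → ⟨R⟩ψ is the dual of axiom 4; it is valid on a frame exactly when R is transitive. R is not transitive, so not valid.
(D) ⟨R⟩[R]ψ → [R]ψ is the dual of axiom 5; it is valid on a frame exactly when R is euclidean. R is not euclidean, so not valid.
(E) [R]ψ → ⟨R⟩ψ is axiom D; it is valid on a frame exactly when R is serial. R is serial, so valid.

B, E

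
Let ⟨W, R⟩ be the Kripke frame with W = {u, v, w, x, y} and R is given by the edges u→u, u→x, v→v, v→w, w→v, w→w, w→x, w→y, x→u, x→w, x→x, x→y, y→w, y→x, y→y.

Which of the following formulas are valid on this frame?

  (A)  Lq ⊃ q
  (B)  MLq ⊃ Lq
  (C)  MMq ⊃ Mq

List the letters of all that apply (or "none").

R is reflexive: each world relates to itself.
R is not transitive: u R x and x R w but not u R w.
R is not euclidean: w R v and w R x but not v R x.
(A) axiom T: valid iff R is reflexive. R is reflexive — valid.
(B) MLq ⊃ Lq is the dual of axiom 5, which corresponds to the euclidean property. R is not euclidean — not valid.
(C) MMq ⊃ Mq is the dual of axiom 4, which corresponds to transitivity. R is not transitive — not valid.

A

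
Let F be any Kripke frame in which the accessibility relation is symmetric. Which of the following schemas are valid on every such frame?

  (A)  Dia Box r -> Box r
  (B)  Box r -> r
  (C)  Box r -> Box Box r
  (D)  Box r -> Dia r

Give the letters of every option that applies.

none

(A) the dual of axiom 5: valid iff R is euclidean. Such an R need not be euclidean — not valid.
(B) Box r -> r is axiom T, which corresponds to reflexivity. Such an R need not be reflexive — not valid.
(C) Box r -> Box Box r is axiom 4, which corresponds to transitivity. Such an R need not be transitive — not valid.
(D) axiom D: valid iff R is serial. Such an R need not be serial — not valid.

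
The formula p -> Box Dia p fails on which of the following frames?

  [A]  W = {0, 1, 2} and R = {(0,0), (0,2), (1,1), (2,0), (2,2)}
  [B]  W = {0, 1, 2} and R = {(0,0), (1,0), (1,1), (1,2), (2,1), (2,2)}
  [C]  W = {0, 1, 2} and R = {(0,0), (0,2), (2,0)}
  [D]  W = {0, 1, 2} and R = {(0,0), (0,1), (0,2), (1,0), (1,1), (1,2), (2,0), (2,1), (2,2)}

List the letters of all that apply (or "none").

B

The schema p -> Box Dia p is axiom B; it is valid on a frame iff R is symmetric.
(A) R is symmetric (every R-edge is matched by its reverse), so the schema is valid here.
(B) R is not symmetric (1 R 0 but not 0 R 1), so the schema fails here.
(C) R is symmetric (every R-edge is matched by its reverse), so the schema is valid here.
(D) R is symmetric (every R-edge is matched by its reverse), so the schema is valid here.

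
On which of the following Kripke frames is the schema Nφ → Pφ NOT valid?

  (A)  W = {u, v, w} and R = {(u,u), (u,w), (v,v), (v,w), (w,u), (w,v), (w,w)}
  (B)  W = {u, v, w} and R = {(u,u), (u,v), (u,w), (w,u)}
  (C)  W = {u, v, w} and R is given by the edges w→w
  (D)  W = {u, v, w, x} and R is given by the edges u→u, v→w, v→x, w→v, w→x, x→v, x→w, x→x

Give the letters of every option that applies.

The schema Nφ → Pφ is axiom D; it is valid on a frame iff R is serial.
(A) R is serial (every world has an R-successor), so the schema is valid here.
(B) R is not serial (v has no R-successor), so the schema fails here.
(C) R is not serial (u has no R-successor), so the schema fails here.
(D) R is serial (every world has an R-successor), so the schema is valid here.

B, C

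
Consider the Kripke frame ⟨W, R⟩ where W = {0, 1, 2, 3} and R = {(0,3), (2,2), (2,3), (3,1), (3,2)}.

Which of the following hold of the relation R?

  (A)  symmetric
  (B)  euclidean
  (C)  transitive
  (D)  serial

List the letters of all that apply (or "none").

(A) not symmetric: 0 R 3 but not 3 R 0.
(B) not euclidean: 3 R 1 and 3 R 2 but not 1 R 2.
(C) not transitive: 0 R 3 and 3 R 1 but not 0 R 1.
(D) not serial: 1 has no R-successor.

none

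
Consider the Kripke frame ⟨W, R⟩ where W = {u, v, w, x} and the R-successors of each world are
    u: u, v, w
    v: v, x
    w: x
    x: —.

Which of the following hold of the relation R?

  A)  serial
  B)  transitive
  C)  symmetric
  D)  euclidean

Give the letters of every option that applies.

none

(A) not serial: x has no R-successor.
(B) not transitive: u R v and v R x but not u R x.
(C) not symmetric: u R v but not v R u.
(D) not euclidean: u R v and u R u but not v R u.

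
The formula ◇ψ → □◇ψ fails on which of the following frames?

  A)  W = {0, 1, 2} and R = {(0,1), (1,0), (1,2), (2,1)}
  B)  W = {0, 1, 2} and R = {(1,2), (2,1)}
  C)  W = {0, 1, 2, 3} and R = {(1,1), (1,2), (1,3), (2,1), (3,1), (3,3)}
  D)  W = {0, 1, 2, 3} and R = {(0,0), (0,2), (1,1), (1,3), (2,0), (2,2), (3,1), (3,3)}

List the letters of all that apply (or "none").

A, B, C

The schema ◇ψ → □◇ψ is axiom 5; it is valid on a frame iff R is euclidean.
(A) R is not euclidean (1 R 0 and 1 R 2 but not 0 R 2), so the schema fails here.
(B) R is not euclidean (1 R 2 and 1 R 2 but not 2 R 2), so the schema fails here.
(C) R is not euclidean (1 R 2 and 1 R 3 but not 2 R 3), so the schema fails here.
(D) R is euclidean (any two R-successors of the same world are R-related), so the schema is valid here.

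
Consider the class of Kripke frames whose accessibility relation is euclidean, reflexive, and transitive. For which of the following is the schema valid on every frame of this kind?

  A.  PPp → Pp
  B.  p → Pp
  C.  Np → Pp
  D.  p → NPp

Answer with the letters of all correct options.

A, B, C, D

A relation that is euclidean, reflexive, and transitive is also serial and symmetric.
(A) PPp → Pp is the dual of axiom 4, which corresponds to transitivity. Every such R is transitive — valid.
(B) p → Pp is the dual of axiom T; it is valid on a frame exactly when R is reflexive. Every such R is reflexive, so valid.
(C) Np → Pp is axiom D; it is valid on a frame exactly when R is serial. Every such R is serial, so valid.
(D) p → NPp is axiom B; it is valid on a frame exactly when R is symmetric. Every such R is symmetric, so valid.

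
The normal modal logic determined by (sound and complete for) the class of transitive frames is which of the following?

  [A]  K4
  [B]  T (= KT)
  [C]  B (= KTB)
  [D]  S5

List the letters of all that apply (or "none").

(A) K4 is determined by exactly this class.
(B) T (= KT) is determined by the class of reflexive frames.
(C) B (= KTB) is determined by the class of reflexive and symmetric frames.
(D) S5 is determined by the class of reflexive, symmetric, and transitive frames.

A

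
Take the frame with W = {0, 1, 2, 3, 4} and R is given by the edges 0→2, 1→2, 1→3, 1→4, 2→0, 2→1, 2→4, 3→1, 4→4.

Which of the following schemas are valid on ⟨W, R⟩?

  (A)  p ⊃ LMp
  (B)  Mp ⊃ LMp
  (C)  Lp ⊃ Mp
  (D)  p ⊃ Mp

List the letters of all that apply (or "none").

R is not reflexive: not 0 R 0.
R is not symmetric: 1 R 4 but not 4 R 1.
R is not euclidean: 1 R 2 and 1 R 3 but not 2 R 3.
R is serial: every world has an R-successor.
(A) p ⊃ LMp (axiom B) characterises the symmetric frames. R is not symmetric — not valid.
(B) axiom 5: valid iff R is euclidean. R is not euclidean — not valid.
(C) Lp ⊃ Mp is axiom D, which corresponds to seriality. R is serial — valid.
(D) p ⊃ Mp is the dual of axiom T; it is valid on a frame exactly when R is reflexive. R is not reflexive, so not valid.

C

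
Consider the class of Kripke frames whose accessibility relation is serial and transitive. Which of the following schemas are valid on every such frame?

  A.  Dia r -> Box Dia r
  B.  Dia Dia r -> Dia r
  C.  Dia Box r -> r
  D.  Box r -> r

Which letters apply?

B

(A) Dia r -> Box Dia r is axiom 5, which corresponds to the euclidean property. Such an R need not be euclidean — not valid.
(B) Dia Dia r -> Dia r is the dual of axiom 4; it is valid on a frame exactly when R is transitive. Every such R is transitive, so valid.
(C) Dia Box r -> r (the dual of axiom B) characterises the symmetric frames. Such an R need not be symmetric — not valid.
(D) axiom T: valid iff R is reflexive. Such an R need not be reflexive — not valid.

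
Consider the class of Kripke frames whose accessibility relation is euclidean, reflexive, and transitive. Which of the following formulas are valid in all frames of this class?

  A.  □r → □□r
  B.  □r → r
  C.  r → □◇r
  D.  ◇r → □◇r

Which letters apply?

A relation that is euclidean, reflexive, and transitive is also serial and symmetric.
(A) □r → □□r is axiom 4; it is valid on a frame exactly when R is transitive. Every such R is transitive, so valid.
(B) □r → r is axiom T, which corresponds to reflexivity. Every such R is reflexive — valid.
(C) r → □◇r is axiom B, which corresponds to symmetry. Every such R is symmetric — valid.
(D) axiom 5: valid iff R is euclidean. Every such R is euclidean — valid.

A, B, C, D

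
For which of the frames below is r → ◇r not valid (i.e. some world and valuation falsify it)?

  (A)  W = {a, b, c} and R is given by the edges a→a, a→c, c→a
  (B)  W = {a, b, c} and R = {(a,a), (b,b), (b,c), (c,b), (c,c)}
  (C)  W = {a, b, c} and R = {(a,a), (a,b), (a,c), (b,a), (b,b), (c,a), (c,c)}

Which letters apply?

The schema r → ◇r is the dual of axiom T; it is valid on a frame iff R is reflexive.
(A) R is not reflexive (not b R b), so the schema fails here.
(B) R is reflexive (each world relates to itself), so the schema is valid here.
(C) R is reflexive (each world relates to itself), so the schema is valid here.

A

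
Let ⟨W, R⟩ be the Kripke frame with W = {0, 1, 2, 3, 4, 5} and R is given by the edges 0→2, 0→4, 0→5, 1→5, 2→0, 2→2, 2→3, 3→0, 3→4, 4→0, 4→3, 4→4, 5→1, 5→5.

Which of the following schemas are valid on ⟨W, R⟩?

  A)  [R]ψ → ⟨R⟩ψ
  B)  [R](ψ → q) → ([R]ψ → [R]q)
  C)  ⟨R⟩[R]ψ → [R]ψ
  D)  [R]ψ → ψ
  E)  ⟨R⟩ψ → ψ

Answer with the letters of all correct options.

A, B

R is not reflexive: not 0 R 0.
R is not euclidean: 0 R 2 and 0 R 4 but not 2 R 4.
R is serial: every world has an R-successor.
R is not a subset of the identity: 0 R 2 with 0 ≠ 2.
(A) [R]ψ → ⟨R⟩ψ is axiom D, which corresponds to seriality. R is serial — valid.
(B) [R](ψ → q) → ([R]ψ → [R]q) is axiom K, valid on every Kripke frame — valid.
(C) the dual of axiom 5: valid iff R is euclidean. R is not euclidean — not valid.
(D) [R]ψ → ψ (axiom T) characterises the reflexive frames. R is not reflexive — not valid.
(E) ⟨R⟩ψ → ψ is the converse of T; it holds exactly when R ⊆ identity. Here R ⊄ identity — not valid.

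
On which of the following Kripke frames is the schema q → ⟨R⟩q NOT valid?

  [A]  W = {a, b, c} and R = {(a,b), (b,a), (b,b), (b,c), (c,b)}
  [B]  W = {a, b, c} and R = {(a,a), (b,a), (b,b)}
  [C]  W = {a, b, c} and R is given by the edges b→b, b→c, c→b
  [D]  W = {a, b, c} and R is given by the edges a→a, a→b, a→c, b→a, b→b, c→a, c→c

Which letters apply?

A, B, C

The schema q → ⟨R⟩q is the dual of axiom T; it is valid on a frame iff R is reflexive.
(A) R is not reflexive (not a R a), so the schema fails here.
(B) R is not reflexive (not c R c), so the schema fails here.
(C) R is not reflexive (not a R a), so the schema fails here.
(D) R is reflexive (each world relates to itself), so the schema is valid here.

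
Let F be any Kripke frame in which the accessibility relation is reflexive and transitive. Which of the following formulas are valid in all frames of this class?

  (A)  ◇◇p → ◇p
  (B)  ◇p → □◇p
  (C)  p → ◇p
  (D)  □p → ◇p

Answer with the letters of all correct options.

Reflexive relations are serial.
(A) ◇◇p → ◇p is the dual of axiom 4; it is valid on a frame exactly when R is transitive. Every such R is transitive, so valid.
(B) ◇p → □◇p is axiom 5, which corresponds to the euclidean property. Such an R need not be euclidean — not valid.
(C) the dual of axiom T: valid iff R is reflexive. Every such R is reflexive — valid.
(D) □p → ◇p is axiom D, which corresponds to seriality. Every such R is serial — valid.

A, C, D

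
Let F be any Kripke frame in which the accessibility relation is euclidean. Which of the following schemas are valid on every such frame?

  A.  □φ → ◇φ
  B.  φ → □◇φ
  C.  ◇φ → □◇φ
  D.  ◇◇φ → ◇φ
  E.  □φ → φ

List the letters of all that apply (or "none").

C

(A) □φ → ◇φ is axiom D; it is valid on a frame exactly when R is serial. Such an R need not be serial, so not valid.
(B) φ → □◇φ is axiom B, which corresponds to symmetry. Such an R need not be symmetric — not valid.
(C) ◇φ → □◇φ is axiom 5, which corresponds to the euclidean property. Every such R is euclidean — valid.
(D) ◇◇φ → ◇φ is the dual of axiom 4; it is valid on a frame exactly when R is transitive. Such an R need not be transitive, so not valid.
(E) axiom T: valid iff R is reflexive. Such an R need not be reflexive — not valid.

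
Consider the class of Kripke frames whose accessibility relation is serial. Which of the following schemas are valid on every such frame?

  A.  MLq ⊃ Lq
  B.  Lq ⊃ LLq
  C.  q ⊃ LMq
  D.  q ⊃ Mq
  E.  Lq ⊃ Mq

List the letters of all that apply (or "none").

E

(A) MLq ⊃ Lq (the dual of axiom 5) characterises the euclidean frames. Such an R need not be euclidean — not valid.
(B) Lq ⊃ LLq (axiom 4) characterises the transitive frames. Such an R need not be transitive — not valid.
(C) q ⊃ LMq is axiom B; it is valid on a frame exactly when R is symmetric. Such an R need not be symmetric, so not valid.
(D) q ⊃ Mq (the dual of axiom T) characterises the reflexive frames. Such an R need not be reflexive — not valid.
(E) Lq ⊃ Mq (axiom D) characterises the serial frames. Every such R is serial — valid.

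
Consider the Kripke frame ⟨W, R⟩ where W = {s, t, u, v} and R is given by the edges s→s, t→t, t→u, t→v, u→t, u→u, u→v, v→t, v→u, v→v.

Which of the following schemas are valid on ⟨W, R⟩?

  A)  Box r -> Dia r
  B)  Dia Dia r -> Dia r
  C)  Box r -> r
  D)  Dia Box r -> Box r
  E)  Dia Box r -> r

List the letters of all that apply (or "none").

A, B, C, D, E

R is reflexive: each world relates to itself.
R is symmetric: every R-edge is matched by its reverse.
R is transitive: R is closed under composition.
R is euclidean: any two R-successors of the same world are R-related.
R is serial: every world has an R-successor.
(A) Box r -> Dia r (axiom D) characterises the serial frames. R is serial — valid.
(B) Dia Dia r -> Dia r (the dual of axiom 4) characterises the transitive frames. R is transitive — valid.
(C) Box r -> r is axiom T, which corresponds to reflexivity. R is reflexive — valid.
(D) the dual of axiom 5: valid iff R is euclidean. R is euclidean — valid.
(E) Dia Box r -> r is the dual of axiom B; it is valid on a frame exactly when R is symmetric. R is symmetric, so valid.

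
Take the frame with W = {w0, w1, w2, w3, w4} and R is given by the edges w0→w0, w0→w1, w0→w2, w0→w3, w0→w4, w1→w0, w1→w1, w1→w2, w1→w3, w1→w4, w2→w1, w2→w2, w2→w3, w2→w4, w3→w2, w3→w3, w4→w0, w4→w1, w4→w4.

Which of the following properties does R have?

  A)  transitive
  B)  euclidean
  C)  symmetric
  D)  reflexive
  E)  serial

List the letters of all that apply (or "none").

D, E

(A) not transitive: w2 R w1 and w1 R w0 but not w2 R w0.
(B) not euclidean: w0 R w2 and w0 R w0 but not w2 R w0.
(C) not symmetric: w0 R w2 but not w2 R w0.
(D) reflexive: each world relates to itself.
(E) serial: every world has an R-successor.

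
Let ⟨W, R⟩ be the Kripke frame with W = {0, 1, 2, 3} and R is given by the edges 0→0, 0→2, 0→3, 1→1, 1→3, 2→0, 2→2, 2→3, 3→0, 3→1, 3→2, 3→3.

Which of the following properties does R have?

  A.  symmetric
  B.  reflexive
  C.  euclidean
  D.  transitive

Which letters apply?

A, B

(A) symmetric: every R-edge is matched by its reverse.
(B) reflexive: each world relates to itself.
(C) not euclidean: 3 R 0 and 3 R 1 but not 0 R 1.
(D) not transitive: 0 R 3 and 3 R 1 but not 0 R 1.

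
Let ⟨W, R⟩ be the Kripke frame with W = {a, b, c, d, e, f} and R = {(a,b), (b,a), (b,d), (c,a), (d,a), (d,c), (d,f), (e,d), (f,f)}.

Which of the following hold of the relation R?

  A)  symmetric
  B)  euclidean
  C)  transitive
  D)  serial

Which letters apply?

D

(A) not symmetric: b R d but not d R b.
(B) not euclidean: b R a and b R d but not a R d.
(C) not transitive: a R b and b R a but not a R a.
(D) serial: every world has an R-successor.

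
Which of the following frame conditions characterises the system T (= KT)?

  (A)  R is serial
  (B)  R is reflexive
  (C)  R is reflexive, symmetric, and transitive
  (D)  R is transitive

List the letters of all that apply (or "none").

B

(A) this class determines D, not T (= KT).
(B) T (= KT) is sound and complete for exactly this class.
(C) this class determines S5, not T (= KT).
(D) this class determines K4, not T (= KT).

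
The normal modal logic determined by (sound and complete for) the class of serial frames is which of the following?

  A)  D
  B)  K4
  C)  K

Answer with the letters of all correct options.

A

(A) D is determined by exactly this class.
(B) K4 is determined by the class of transitive frames.
(C) K is determined by the class of arbitrary frames.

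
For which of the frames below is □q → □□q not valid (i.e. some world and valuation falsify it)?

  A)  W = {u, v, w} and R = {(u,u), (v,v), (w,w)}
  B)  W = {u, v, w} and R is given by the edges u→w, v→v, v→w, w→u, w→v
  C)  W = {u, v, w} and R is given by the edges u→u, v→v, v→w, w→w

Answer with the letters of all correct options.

B

The schema □q → □□q is axiom 4; it is valid on a frame iff R is transitive.
(A) R is transitive (R is closed under composition), so the schema is valid here.
(B) R is not transitive (u R w and w R u but not u R u), so the schema fails here.
(C) R is transitive (R is closed under composition), so the schema is valid here.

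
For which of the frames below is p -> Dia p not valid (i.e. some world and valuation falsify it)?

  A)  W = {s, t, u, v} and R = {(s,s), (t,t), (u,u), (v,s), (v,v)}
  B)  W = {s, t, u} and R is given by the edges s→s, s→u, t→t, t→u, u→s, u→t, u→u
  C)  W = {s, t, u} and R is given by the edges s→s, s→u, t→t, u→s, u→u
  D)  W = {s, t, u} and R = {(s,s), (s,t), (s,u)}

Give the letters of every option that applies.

D

The schema p -> Dia p is the dual of axiom T; it is valid on a frame iff R is reflexive.
(A) R is reflexive (each world relates to itself), so the schema is valid here.
(B) R is reflexive (each world relates to itself), so the schema is valid here.
(C) R is reflexive (each world relates to itself), so the schema is valid here.
(D) R is not reflexive (not t R t), so the schema fails here.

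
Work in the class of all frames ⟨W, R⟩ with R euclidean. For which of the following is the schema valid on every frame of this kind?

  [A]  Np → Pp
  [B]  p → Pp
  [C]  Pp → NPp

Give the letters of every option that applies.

(A) Np → Pp (axiom D) characterises the serial frames. Such an R need not be serial — not valid.
(B) p → Pp is the dual of axiom T, which corresponds to reflexivity. Such an R need not be reflexive — not valid.
(C) axiom 5: valid iff R is euclidean. Every such R is euclidean — valid.

C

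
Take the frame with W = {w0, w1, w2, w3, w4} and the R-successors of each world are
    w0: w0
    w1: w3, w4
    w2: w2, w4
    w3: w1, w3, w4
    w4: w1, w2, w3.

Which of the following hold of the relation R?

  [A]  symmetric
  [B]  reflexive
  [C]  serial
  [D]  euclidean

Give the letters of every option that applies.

(A) symmetric: every R-edge is matched by its reverse.
(B) not reflexive: not w1 R w1.
(C) serial: every world has an R-successor.
(D) not euclidean: w4 R w1 and w4 R w2 but not w1 R w2.

A, C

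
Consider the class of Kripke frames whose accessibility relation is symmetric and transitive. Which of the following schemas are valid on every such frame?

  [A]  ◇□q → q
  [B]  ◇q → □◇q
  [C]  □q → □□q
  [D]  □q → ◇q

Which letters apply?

A, B, C

A symmetric transitive relation is euclidean (uRv and uRw give vRu by symmetry, then vRw by transitivity).
(A) ◇□q → q (the dual of axiom B) characterises the symmetric frames. Every such R is symmetric — valid.
(B) axiom 5: valid iff R is euclidean. Every such R is euclidean — valid.
(C) □q → □□q is axiom 4, which corresponds to transitivity. Every such R is transitive — valid.
(D) □q → ◇q (axiom D) characterises the serial frames. Such an R need not be serial — not valid.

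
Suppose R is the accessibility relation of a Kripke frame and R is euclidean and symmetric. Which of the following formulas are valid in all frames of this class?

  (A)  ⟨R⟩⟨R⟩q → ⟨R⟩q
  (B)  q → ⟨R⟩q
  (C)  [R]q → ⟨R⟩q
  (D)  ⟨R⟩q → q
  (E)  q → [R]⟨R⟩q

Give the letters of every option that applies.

A symmetric euclidean relation is transitive (uRv and vRw give vRu by symmetry, then uRw by the euclidean condition, applied at v).
(A) ⟨R⟩⟨R⟩q → ⟨R⟩q is the dual of axiom 4; it is valid on a frame exactly when R is transitive. Every such R is transitive, so valid.
(B) q → ⟨R⟩q is the dual of axiom T; it is valid on a frame exactly when R is reflexive. Such an R need not be reflexive, so not valid.
(C) [R]q → ⟨R⟩q (axiom D) characterises the serial frames. Such an R need not be serial — not valid.
(D) ⟨R⟩q → q is the converse of T; it holds exactly when R ⊆ identity. Such an R need not be a subset of the identity — not valid.
(E) q → [R]⟨R⟩q is axiom B; it is valid on a frame exactly when R is symmetric. Every such R is symmetric, so valid.

A, E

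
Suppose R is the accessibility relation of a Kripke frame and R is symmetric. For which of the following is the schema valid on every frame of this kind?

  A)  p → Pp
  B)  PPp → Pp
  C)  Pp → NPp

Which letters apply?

none

(A) the dual of axiom T: valid iff R is reflexive. Such an R need not be reflexive — not valid.
(B) the dual of axiom 4: valid iff R is transitive. Such an R need not be transitive — not valid.
(C) Pp → NPp (axiom 5) characterises the euclidean frames. Such an R need not be euclidean — not valid.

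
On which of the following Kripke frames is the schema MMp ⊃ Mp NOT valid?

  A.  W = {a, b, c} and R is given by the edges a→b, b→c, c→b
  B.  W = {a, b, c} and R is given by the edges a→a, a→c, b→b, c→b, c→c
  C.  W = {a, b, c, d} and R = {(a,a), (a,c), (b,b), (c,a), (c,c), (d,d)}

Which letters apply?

A, B

The schema MMp ⊃ Mp is the dual of axiom 4; it is valid on a frame iff R is transitive.
(A) R is not transitive (a R b and b R c but not a R c), so the schema fails here.
(B) R is not transitive (a R c and c R b but not a R b), so the schema fails here.
(C) R is transitive (R is closed under composition), so the schema is valid here.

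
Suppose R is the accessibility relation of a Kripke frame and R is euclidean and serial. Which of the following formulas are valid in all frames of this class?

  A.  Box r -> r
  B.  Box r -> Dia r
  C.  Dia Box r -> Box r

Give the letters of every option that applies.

B, C

(A) Box r -> r is axiom T, which corresponds to reflexivity. Such an R need not be reflexive — not valid.
(B) Box r -> Dia r is axiom D; it is valid on a frame exactly when R is serial. Every such R is serial, so valid.
(C) the dual of axiom 5: valid iff R is euclidean. Every such R is euclidean — valid.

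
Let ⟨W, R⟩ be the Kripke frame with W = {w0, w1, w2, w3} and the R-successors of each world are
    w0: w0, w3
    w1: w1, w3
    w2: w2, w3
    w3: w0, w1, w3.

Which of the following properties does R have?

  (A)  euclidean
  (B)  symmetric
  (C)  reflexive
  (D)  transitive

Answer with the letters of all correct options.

C

(A) not euclidean: w2 R w3 and w2 R w2 but not w3 R w2.
(B) not symmetric: w2 R w3 but not w3 R w2.
(C) reflexive: each world relates to itself.
(D) not transitive: w0 R w3 and w3 R w1 but not w0 R w1.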